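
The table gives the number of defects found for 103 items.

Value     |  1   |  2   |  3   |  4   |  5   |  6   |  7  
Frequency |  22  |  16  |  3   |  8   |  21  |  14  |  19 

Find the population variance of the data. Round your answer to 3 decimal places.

4.978

Values: 1, 2, 3, 4, 5, 6, 7
n = 103, Σfx = 417, mean = 4.0485
Σfx² = 2201
Σf(x − x̄)² = Σfx² − (Σfx)²/n = 2201 − 417²/103 = 512.7573
Population variance = 512.7573 / 103 = 4.9782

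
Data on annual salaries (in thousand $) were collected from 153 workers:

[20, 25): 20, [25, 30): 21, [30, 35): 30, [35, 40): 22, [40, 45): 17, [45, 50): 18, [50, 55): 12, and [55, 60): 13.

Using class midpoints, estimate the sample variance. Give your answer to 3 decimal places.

Midpoints: 22.5, 27.5, 32.5, 37.5, 42.5, 47.5, 52.5, 57.5
n = 153, Σfm = 5782.5, mean = 37.7941
Σfm² = 236006.25
Σf(m − x̄)² = Σfm² − (Σfm)²/n = 236006.25 − 5782.5²/153 = 17461.7647
Sample variance = 17461.7647 / 152 = 114.8800

114.880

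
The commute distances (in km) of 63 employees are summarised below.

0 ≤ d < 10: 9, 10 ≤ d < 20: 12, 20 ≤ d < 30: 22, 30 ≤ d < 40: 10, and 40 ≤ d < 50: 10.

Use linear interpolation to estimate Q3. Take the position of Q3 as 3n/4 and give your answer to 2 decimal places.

Cumulative frequencies: 9, 21, 43, 53, 63
n = 63; position = 3n/4 = 47.25.
This falls in the class 30 ≤ d < 40: L = 30, F = 43, f = 10, h = 10.
Upper quartile ≈ 30 + ((47.25 − 43) / 10) × 10 = 34.2500

34.25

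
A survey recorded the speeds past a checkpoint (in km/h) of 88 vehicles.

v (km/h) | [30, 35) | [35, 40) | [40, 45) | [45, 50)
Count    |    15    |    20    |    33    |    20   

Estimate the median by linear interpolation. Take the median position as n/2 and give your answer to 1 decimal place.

41.4

Cumulative frequencies: 15, 35, 68, 88
n = 88; position = n/2 = 44.
This falls in the class [40, 45): L = 40, F = 35, f = 33, h = 5.
Median ≈ 40 + ((44 − 35) / 33) × 5 = 41.3636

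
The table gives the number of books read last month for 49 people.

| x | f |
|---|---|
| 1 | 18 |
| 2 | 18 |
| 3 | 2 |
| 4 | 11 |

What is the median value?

2

Cumulative frequencies: 18, 36, 38, 49
n = 49, so the median is the value in position (n+1)/2 = 25.
Position 25 falls at value 2.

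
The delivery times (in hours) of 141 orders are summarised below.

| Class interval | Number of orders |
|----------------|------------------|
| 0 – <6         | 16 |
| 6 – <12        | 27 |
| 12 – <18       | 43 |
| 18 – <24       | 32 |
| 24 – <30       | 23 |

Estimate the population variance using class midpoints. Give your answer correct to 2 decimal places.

Midpoints: 3, 9, 15, 21, 27
n = 141, Σfm = 2229, mean = 15.8085
Σfm² = 42885
Σf(m − x̄)² = Σfm² − (Σfm)²/n = 42885 − 2229²/141 = 7647.8298
Population variance = 7647.8298 / 141 = 54.2399

54.24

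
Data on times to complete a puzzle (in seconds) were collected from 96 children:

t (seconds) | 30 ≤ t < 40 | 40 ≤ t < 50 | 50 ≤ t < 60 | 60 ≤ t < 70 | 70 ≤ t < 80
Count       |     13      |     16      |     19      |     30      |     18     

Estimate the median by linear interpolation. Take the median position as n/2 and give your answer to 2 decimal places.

Cumulative frequencies: 13, 29, 48, 78, 96
n = 96; position = n/2 = 48.
This falls in the class 50 ≤ t < 60: L = 50, F = 29, f = 19, h = 10.
Median ≈ 50 + ((48 − 29) / 19) × 10 = 60.0000

60.00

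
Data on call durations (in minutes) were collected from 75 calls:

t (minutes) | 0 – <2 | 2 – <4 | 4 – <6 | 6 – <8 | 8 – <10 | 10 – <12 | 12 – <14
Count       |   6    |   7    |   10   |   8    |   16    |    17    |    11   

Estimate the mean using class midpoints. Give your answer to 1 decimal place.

8.1

Midpoints: 1, 3, 5, 7, 9, 11, 13
Σfm = 6×1 + 7×3 + 10×5 + 8×7 + 16×9 + 17×11 + 11×13 = 607
n = Σf = 75
Mean = 607 / 75 = 8.0933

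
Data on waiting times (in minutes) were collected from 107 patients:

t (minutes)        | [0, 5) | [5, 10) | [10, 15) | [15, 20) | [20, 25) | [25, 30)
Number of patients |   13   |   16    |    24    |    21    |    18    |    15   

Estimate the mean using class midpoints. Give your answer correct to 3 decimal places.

15.304

Midpoints: 2.5, 7.5, 12.5, 17.5, 22.5, 27.5
Σfm = 13×2.5 + 16×7.5 + 24×12.5 + 21×17.5 + 18×22.5 + 15×27.5 = 1637.5
n = Σf = 107
Mean = 1637.5 / 107 = 15.3037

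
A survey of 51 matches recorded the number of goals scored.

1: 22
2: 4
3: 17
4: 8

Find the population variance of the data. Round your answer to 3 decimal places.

1.346

Values: 1, 2, 3, 4
n = 51, Σfx = 113, mean = 2.2157
Σfx² = 319
Σf(x − x̄)² = Σfx² − (Σfx)²/n = 319 − 113²/51 = 68.6275
Population variance = 68.6275 / 51 = 1.3456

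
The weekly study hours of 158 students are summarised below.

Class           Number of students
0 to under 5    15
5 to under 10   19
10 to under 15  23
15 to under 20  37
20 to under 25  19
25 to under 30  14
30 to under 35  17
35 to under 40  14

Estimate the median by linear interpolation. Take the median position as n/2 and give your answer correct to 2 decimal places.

Cumulative frequencies: 15, 34, 57, 94, 113, 127, 144, 158
n = 158; position = n/2 = 79.
This falls in the class 15 to under 20: L = 15, F = 57, f = 37, h = 5.
Median ≈ 15 + ((79 − 57) / 37) × 5 = 17.9730

17.97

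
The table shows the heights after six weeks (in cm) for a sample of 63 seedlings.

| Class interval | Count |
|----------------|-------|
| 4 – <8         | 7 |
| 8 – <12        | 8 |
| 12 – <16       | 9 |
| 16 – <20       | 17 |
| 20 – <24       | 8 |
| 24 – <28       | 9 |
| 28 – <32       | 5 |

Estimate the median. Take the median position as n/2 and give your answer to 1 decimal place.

17.8

Cumulative frequencies: 7, 15, 24, 41, 49, 58, 63
n = 63; position = n/2 = 31.5.
This falls in the class 16 – <20: L = 16, F = 24, f = 17, h = 4.
Median ≈ 16 + ((31.5 − 24) / 17) × 4 = 17.7647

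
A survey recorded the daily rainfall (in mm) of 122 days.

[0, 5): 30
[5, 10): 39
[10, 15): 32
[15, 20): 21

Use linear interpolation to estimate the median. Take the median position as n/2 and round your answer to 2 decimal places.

8.97

Cumulative frequencies: 30, 69, 101, 122
n = 122; position = n/2 = 61.
This falls in the class [5, 10): L = 5, F = 30, f = 39, h = 5.
Median ≈ 5 + ((61 − 30) / 39) × 5 = 8.9744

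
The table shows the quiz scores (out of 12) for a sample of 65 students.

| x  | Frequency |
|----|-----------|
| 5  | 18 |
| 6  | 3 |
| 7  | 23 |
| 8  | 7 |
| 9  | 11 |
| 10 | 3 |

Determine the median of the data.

Cumulative frequencies: 18, 21, 44, 51, 62, 65
n = 65, so the median is the value in position (n+1)/2 = 33.
Position 33 falls at value 7.

7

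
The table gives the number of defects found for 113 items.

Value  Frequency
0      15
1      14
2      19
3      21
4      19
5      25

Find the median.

Cumulative frequencies: 15, 29, 48, 69, 88, 113
n = 113, so the median is the value in position (n+1)/2 = 57.
Position 57 falls at value 3.

3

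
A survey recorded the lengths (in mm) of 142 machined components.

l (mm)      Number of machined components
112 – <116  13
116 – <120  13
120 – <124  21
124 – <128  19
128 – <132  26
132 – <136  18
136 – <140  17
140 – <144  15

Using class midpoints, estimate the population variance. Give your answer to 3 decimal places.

Midpoints: 114, 118, 122, 126, 130, 134, 138, 142
n = 142, Σfm = 18240, mean = 128.4507
Σfm² = 2352984
Σf(m − x̄)² = Σfm² − (Σfm)²/n = 2352984 − 18240²/142 = 10043.1549
Population variance = 10043.1549 / 142 = 70.7264

70.726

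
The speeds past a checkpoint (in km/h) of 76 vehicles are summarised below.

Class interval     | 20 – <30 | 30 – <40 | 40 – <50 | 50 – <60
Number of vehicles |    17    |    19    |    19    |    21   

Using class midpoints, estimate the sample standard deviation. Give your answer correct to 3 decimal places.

11.227

Midpoints: 25, 35, 45, 55
n = 76, Σfm = 3100, mean = 40.7895
Σfm² = 135900
Σf(m − x̄)² = Σfm² − (Σfm)²/n = 135900 − 3100²/76 = 9452.6316
Sample variance = 9452.6316 / 75 = 126.0351
Standard deviation = √126.0351 = 11.2265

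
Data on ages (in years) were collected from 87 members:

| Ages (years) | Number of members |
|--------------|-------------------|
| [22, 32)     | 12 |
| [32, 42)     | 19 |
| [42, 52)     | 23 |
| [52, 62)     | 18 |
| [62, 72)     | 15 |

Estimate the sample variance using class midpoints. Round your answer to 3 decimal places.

Midpoints: 27, 37, 47, 57, 67
n = 87, Σfm = 4139, mean = 47.5747
Σfm² = 211383
Σf(m − x̄)² = Σfm² − (Σfm)²/n = 211383 − 4139²/87 = 14471.2644
Sample variance = 14471.2644 / 86 = 168.2705

168.271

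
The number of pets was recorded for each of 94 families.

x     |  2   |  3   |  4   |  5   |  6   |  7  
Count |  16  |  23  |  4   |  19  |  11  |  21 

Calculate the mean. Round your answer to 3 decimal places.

Values: 2, 3, 4, 5, 6, 7
Σfx = 16×2 + 23×3 + 4×4 + 19×5 + 11×6 + 21×7 = 425
n = Σf = 94
Mean = 425 / 94 = 4.5213

4.521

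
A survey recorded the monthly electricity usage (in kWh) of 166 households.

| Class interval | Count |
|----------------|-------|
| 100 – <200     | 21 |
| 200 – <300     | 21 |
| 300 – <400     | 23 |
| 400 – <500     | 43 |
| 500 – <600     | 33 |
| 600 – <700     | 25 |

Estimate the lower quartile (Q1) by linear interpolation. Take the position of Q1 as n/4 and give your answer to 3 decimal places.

Cumulative frequencies: 21, 42, 65, 108, 141, 166
n = 166; position = n/4 = 41.5.
This falls in the class 200 – <300: L = 200, F = 21, f = 21, h = 100.
Lower quartile ≈ 200 + ((41.5 − 21) / 21) × 100 = 297.6190

297.619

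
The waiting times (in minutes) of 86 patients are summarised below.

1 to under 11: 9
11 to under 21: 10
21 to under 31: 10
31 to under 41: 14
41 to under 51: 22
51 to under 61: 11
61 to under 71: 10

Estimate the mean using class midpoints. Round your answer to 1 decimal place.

38.0

Midpoints: 6, 16, 26, 36, 46, 56, 66
Σfm = 9×6 + 10×16 + 10×26 + 14×36 + 22×46 + 11×56 + 10×66 = 3266
n = Σf = 86
Mean = 3266 / 86 = 37.9767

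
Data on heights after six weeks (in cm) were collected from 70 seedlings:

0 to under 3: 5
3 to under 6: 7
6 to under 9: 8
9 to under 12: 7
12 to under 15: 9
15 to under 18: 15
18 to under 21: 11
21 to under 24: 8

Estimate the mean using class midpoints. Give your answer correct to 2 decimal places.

Midpoints: 1.5, 4.5, 7.5, 10.5, 13.5, 16.5, 19.5, 22.5
Σfm = 5×1.5 + 7×4.5 + 8×7.5 + 7×10.5 + 9×13.5 + 15×16.5 + 11×19.5 + 8×22.5 = 936
n = Σf = 70
Mean = 936 / 70 = 13.3714

13.37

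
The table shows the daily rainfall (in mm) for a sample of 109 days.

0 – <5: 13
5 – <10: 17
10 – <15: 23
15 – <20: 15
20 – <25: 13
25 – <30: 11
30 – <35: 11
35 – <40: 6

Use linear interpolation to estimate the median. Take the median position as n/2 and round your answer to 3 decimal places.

15.500

Cumulative frequencies: 13, 30, 53, 68, 81, 92, 103, 109
n = 109; position = n/2 = 54.5.
This falls in the class 15 – <20: L = 15, F = 53, f = 15, h = 5.
Median ≈ 15 + ((54.5 − 53) / 15) × 5 = 15.5000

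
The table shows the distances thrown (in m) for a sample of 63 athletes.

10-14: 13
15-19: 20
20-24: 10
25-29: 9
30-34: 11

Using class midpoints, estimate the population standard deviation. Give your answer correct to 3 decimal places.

Midpoints: 12, 17, 22, 27, 32
n = 63, Σfm = 1311, mean = 20.8095
Σfm² = 30317
Σf(m − x̄)² = Σfm² − (Σfm)²/n = 30317 − 1311²/63 = 3035.7143
Population variance = 3035.7143 / 63 = 48.1859
Standard deviation = √48.1859 = 6.9416

6.942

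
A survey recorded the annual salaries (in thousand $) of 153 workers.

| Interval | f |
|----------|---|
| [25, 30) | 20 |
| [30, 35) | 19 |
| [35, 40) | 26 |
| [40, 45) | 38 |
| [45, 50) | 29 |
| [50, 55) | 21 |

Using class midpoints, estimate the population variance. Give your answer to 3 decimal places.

Midpoints: 27.5, 32.5, 37.5, 42.5, 47.5, 52.5
n = 153, Σfm = 6237.5, mean = 40.7680
Σfm² = 263706.25
Σf(m − x̄)² = Σfm² − (Σfm)²/n = 263706.25 − 6237.5²/153 = 9416.0131
Population variance = 9416.0131 / 153 = 61.5426

61.543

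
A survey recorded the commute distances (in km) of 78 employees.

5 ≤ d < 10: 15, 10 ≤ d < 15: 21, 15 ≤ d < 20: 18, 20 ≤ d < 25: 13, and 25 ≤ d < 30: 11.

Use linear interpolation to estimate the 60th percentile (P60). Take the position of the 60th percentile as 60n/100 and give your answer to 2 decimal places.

18.00

Cumulative frequencies: 15, 36, 54, 67, 78
n = 78; position = 60n/100 = 46.8.
This falls in the class 15 ≤ d < 20: L = 15, F = 36, f = 18, h = 5.
60th percentile ≈ 15 + ((46.8 − 36) / 18) × 5 = 18.0000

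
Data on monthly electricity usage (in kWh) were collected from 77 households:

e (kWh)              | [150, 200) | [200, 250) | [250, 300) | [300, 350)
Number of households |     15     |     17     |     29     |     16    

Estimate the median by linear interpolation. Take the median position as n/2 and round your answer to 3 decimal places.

Cumulative frequencies: 15, 32, 61, 77
n = 77; position = n/2 = 38.5.
This falls in the class [250, 300): L = 250, F = 32, f = 29, h = 50.
Median ≈ 250 + ((38.5 − 32) / 29) × 50 = 261.2069

261.207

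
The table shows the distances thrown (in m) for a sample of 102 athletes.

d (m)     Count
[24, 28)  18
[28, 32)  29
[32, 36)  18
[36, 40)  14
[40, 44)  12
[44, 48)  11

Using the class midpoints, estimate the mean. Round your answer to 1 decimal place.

34.2

Midpoints: 26, 30, 34, 38, 42, 46
Σfm = 18×26 + 29×30 + 18×34 + 14×38 + 12×42 + 11×46 = 3492
n = Σf = 102
Mean = 3492 / 102 = 34.2353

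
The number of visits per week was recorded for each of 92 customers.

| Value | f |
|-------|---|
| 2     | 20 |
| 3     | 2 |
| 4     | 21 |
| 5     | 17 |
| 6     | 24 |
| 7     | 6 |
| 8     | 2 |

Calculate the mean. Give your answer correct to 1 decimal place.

Values: 2, 3, 4, 5, 6, 7, 8
Σfx = 20×2 + 2×3 + 21×4 + 17×5 + 24×6 + 6×7 + 2×8 = 417
n = Σf = 92
Mean = 417 / 92 = 4.5326

4.5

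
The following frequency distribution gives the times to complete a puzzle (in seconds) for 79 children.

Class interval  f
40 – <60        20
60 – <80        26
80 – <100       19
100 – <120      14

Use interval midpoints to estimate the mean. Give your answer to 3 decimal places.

Midpoints: 50, 70, 90, 110
Σfm = 20×50 + 26×70 + 19×90 + 14×110 = 6070
n = Σf = 79
Mean = 6070 / 79 = 76.8354

76.835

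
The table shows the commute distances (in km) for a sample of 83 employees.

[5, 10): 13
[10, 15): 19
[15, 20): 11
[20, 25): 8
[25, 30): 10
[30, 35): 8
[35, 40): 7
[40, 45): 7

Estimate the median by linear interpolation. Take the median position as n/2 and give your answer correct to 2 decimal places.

19.32

Cumulative frequencies: 13, 32, 43, 51, 61, 69, 76, 83
n = 83; position = n/2 = 41.5.
This falls in the class [15, 20): L = 15, F = 32, f = 11, h = 5.
Median ≈ 15 + ((41.5 − 32) / 11) × 5 = 19.3182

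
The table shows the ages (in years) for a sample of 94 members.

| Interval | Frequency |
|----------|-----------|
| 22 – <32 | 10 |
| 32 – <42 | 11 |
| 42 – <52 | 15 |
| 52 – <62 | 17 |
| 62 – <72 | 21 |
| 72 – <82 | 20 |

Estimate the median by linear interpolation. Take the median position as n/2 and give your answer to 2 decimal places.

Cumulative frequencies: 10, 21, 36, 53, 74, 94
n = 94; position = n/2 = 47.
This falls in the class 52 – <62: L = 52, F = 36, f = 17, h = 10.
Median ≈ 52 + ((47 − 36) / 17) × 10 = 58.4706

58.47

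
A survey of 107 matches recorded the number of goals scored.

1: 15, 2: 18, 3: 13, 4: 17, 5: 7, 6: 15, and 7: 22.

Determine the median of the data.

Cumulative frequencies: 15, 33, 46, 63, 70, 85, 107
n = 107, so the median is the value in position (n+1)/2 = 54.
Position 54 falls at value 4.

4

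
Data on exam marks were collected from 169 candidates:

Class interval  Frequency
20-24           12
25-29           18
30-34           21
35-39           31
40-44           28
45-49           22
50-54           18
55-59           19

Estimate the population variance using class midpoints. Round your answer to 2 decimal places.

105.43

Midpoints: 22, 27, 32, 37, 42, 47, 52, 57
n = 169, Σfm = 6798, mean = 40.2249
Σfm² = 291266
Σf(m − x̄)² = Σfm² − (Σfm)²/n = 291266 − 6798²/169 = 17817.4556
Population variance = 17817.4556 / 169 = 105.4287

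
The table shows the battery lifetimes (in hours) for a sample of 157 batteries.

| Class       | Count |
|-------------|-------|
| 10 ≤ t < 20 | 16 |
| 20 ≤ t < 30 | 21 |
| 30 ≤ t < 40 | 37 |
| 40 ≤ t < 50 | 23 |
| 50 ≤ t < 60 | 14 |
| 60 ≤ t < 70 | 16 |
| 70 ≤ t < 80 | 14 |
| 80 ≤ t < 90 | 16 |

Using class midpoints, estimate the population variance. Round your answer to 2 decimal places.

Midpoints: 15, 25, 35, 45, 55, 65, 75, 85
n = 157, Σfm = 7315, mean = 46.5924
Σfm² = 412925
Σf(m − x̄)² = Σfm² − (Σfm)²/n = 412925 − 7315²/157 = 72101.9108
Population variance = 72101.9108 / 157 = 459.2478

459.25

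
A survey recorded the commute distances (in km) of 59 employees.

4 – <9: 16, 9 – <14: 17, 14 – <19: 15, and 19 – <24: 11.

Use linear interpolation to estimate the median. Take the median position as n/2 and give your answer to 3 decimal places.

12.971

Cumulative frequencies: 16, 33, 48, 59
n = 59; position = n/2 = 29.5.
This falls in the class 9 – <14: L = 9, F = 16, f = 17, h = 5.
Median ≈ 9 + ((29.5 − 16) / 17) × 5 = 12.9706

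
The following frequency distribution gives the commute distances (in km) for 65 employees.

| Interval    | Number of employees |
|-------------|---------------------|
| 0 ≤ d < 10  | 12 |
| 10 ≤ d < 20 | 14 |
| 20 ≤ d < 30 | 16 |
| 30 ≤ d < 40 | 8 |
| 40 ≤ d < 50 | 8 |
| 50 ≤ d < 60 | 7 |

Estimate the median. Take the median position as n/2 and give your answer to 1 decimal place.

Cumulative frequencies: 12, 26, 42, 50, 58, 65
n = 65; position = n/2 = 32.5.
This falls in the class 20 ≤ d < 30: L = 20, F = 26, f = 16, h = 10.
Median ≈ 20 + ((32.5 − 26) / 16) × 10 = 24.0625

24.1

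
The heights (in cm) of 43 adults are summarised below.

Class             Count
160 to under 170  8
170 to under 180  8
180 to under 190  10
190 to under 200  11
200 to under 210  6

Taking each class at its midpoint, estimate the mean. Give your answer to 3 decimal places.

184.767

Midpoints: 165, 175, 185, 195, 205
Σfm = 8×165 + 8×175 + 10×185 + 11×195 + 6×205 = 7945
n = Σf = 43
Mean = 7945 / 43 = 184.7674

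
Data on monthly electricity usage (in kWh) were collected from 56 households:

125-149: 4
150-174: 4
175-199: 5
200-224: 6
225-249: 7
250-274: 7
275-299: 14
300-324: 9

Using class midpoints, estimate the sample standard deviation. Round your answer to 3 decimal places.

54.794

Midpoints: 137, 162, 187, 212, 237, 262, 287, 312
n = 56, Σfm = 13722, mean = 245.0357
Σfm² = 3527514
Σf(m − x̄)² = Σfm² − (Σfm)²/n = 3527514 − 13722²/56 = 165133.9286
Sample variance = 165133.9286 / 55 = 3002.4351
Standard deviation = √3002.4351 = 54.7945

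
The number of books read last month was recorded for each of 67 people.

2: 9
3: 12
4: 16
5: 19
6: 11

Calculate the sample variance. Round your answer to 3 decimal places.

Values: 2, 3, 4, 5, 6
n = 67, Σfx = 279, mean = 4.1642
Σfx² = 1271
Σf(x − x̄)² = Σfx² − (Σfx)²/n = 1271 − 279²/67 = 109.1940
Sample variance = 109.1940 / 66 = 1.6545

1.654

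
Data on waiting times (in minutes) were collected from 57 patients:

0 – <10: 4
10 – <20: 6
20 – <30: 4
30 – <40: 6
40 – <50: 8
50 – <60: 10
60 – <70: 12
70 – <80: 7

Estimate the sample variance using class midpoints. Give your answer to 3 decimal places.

464.536

Midpoints: 5, 15, 25, 35, 45, 55, 65, 75
n = 57, Σfm = 2635, mean = 46.2281
Σfm² = 147825
Σf(m − x̄)² = Σfm² − (Σfm)²/n = 147825 − 2635²/57 = 26014.0351
Sample variance = 26014.0351 / 56 = 464.5363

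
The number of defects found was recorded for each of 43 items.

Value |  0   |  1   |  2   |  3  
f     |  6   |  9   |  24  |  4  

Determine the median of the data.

2

Cumulative frequencies: 6, 15, 39, 43
n = 43, so the median is the value in position (n+1)/2 = 22.
Position 22 falls at value 2.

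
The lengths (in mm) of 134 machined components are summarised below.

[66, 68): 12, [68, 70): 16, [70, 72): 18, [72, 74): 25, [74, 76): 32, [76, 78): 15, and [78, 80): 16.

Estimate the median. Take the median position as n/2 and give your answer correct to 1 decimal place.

73.7

Cumulative frequencies: 12, 28, 46, 71, 103, 118, 134
n = 134; position = n/2 = 67.
This falls in the class [72, 74): L = 72, F = 46, f = 25, h = 2.
Median ≈ 72 + ((67 − 46) / 25) × 2 = 73.6800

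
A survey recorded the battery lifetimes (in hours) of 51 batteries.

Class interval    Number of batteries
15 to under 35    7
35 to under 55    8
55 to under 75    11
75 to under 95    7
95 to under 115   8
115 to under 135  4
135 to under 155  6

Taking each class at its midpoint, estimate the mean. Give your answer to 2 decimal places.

Midpoints: 25, 45, 65, 85, 105, 125, 145
Σfm = 7×25 + 8×45 + 11×65 + 7×85 + 8×105 + 4×125 + 6×145 = 4055
n = Σf = 51
Mean = 4055 / 51 = 79.5098

79.51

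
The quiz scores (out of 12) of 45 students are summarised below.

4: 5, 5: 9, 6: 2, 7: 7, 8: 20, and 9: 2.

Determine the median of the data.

Cumulative frequencies: 5, 14, 16, 23, 43, 45
n = 45, so the median is the value in position (n+1)/2 = 23.
Position 23 falls at value 7.

7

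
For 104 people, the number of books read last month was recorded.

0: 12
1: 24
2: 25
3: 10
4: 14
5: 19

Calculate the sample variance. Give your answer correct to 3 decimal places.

2.794

Values: 0, 1, 2, 3, 4, 5
n = 104, Σfx = 255, mean = 2.4519
Σfx² = 913
Σf(x − x̄)² = Σfx² − (Σfx)²/n = 913 − 255²/104 = 287.7596
Sample variance = 287.7596 / 103 = 2.7938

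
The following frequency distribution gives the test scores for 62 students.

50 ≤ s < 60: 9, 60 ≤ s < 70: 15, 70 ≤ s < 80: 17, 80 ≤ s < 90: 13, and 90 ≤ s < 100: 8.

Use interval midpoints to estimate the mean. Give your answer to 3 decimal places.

Midpoints: 55, 65, 75, 85, 95
Σfm = 9×55 + 15×65 + 17×75 + 13×85 + 8×95 = 4610
n = Σf = 62
Mean = 4610 / 62 = 74.3548

74.355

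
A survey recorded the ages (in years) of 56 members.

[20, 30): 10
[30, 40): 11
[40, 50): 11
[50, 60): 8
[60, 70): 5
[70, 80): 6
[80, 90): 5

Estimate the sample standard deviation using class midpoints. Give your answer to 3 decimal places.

Midpoints: 25, 35, 45, 55, 65, 75, 85
n = 56, Σfm = 2770, mean = 49.4643
Σfm² = 157200
Σf(m − x̄)² = Σfm² − (Σfm)²/n = 157200 − 2770²/56 = 20183.9286
Sample variance = 20183.9286 / 55 = 366.9805
Standard deviation = √366.9805 = 19.1567

19.157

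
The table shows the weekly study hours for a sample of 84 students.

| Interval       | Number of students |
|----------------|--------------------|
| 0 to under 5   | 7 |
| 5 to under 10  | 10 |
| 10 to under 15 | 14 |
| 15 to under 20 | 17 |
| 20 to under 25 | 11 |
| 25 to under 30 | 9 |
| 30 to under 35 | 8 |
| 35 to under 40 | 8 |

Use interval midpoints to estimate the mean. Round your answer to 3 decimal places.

Midpoints: 2.5, 7.5, 12.5, 17.5, 22.5, 27.5, 32.5, 37.5
Σfm = 7×2.5 + 10×7.5 + 14×12.5 + 17×17.5 + 11×22.5 + 9×27.5 + 8×32.5 + 8×37.5 = 1620
n = Σf = 84
Mean = 1620 / 84 = 19.2857

19.286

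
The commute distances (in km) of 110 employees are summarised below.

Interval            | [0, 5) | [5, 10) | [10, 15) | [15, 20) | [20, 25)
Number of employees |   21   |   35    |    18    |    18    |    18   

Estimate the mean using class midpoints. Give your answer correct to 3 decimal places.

Midpoints: 2.5, 7.5, 12.5, 17.5, 22.5
Σfm = 21×2.5 + 35×7.5 + 18×12.5 + 18×17.5 + 18×22.5 = 1260
n = Σf = 110
Mean = 1260 / 110 = 11.4545

11.455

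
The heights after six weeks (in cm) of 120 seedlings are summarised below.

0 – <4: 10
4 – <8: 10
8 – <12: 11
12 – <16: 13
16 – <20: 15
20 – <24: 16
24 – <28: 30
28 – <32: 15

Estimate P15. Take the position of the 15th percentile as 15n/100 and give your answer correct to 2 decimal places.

Cumulative frequencies: 10, 20, 31, 44, 59, 75, 105, 120
n = 120; position = 15n/100 = 18.
This falls in the class 4 – <8: L = 4, F = 10, f = 10, h = 4.
15th percentile ≈ 4 + ((18 − 10) / 10) × 4 = 7.2000

7.20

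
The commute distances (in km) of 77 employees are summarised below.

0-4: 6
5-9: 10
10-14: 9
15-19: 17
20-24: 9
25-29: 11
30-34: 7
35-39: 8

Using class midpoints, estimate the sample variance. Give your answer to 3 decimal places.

Midpoints: 2, 7, 12, 17, 22, 27, 32, 37
n = 77, Σfm = 1494, mean = 19.4026
Σfm² = 37218
Σf(m − x̄)² = Σfm² − (Σfm)²/n = 37218 − 1494²/77 = 8230.5195
Sample variance = 8230.5195 / 76 = 108.2963

108.296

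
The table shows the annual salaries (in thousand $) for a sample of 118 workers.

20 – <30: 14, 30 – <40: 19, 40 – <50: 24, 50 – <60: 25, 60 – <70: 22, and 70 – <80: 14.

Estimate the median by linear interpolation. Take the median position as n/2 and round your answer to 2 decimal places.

50.80

Cumulative frequencies: 14, 33, 57, 82, 104, 118
n = 118; position = n/2 = 59.
This falls in the class 50 – <60: L = 50, F = 57, f = 25, h = 10.
Median ≈ 50 + ((59 − 57) / 25) × 10 = 50.8000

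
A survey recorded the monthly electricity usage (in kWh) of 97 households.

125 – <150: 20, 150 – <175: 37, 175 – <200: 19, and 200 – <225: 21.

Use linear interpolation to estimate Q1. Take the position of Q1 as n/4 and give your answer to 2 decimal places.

152.87

Cumulative frequencies: 20, 57, 76, 97
n = 97; position = n/4 = 24.25.
This falls in the class 150 – <175: L = 150, F = 20, f = 37, h = 25.
Lower quartile ≈ 150 + ((24.25 − 20) / 37) × 25 = 152.8716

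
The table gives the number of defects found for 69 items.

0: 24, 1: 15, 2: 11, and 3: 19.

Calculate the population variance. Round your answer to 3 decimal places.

1.477

Values: 0, 1, 2, 3
n = 69, Σfx = 94, mean = 1.3623
Σfx² = 230
Σf(x − x̄)² = Σfx² − (Σfx)²/n = 230 − 94²/69 = 101.9420
Population variance = 101.9420 / 69 = 1.4774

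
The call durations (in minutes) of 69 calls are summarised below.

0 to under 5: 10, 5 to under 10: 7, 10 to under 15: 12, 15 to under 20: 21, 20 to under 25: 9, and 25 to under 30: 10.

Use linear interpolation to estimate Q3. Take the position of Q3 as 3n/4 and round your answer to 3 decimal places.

20.972

Cumulative frequencies: 10, 17, 29, 50, 59, 69
n = 69; position = 3n/4 = 51.75.
This falls in the class 20 to under 25: L = 20, F = 50, f = 9, h = 5.
Upper quartile ≈ 20 + ((51.75 − 50) / 9) × 5 = 20.9722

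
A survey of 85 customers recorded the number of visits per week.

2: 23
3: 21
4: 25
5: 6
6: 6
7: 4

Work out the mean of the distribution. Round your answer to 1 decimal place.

Values: 2, 3, 4, 5, 6, 7
Σfx = 23×2 + 21×3 + 25×4 + 6×5 + 6×6 + 4×7 = 303
n = Σf = 85
Mean = 303 / 85 = 3.5647

3.6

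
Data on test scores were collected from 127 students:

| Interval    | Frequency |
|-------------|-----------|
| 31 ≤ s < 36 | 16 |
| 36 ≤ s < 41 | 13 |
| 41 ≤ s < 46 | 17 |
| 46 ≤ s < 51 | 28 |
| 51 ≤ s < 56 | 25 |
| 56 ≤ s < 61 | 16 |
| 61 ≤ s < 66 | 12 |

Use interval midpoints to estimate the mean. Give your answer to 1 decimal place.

48.6

Midpoints: 33.5, 38.5, 43.5, 48.5, 53.5, 58.5, 63.5
Σfm = 16×33.5 + 13×38.5 + 17×43.5 + 28×48.5 + 25×53.5 + 16×58.5 + 12×63.5 = 6169.5
n = Σf = 127
Mean = 6169.5 / 127 = 48.5787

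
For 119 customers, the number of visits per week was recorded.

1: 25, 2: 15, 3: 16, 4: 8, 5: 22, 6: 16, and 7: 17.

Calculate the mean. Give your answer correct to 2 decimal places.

Values: 1, 2, 3, 4, 5, 6, 7
Σfx = 25×1 + 15×2 + 16×3 + 8×4 + 22×5 + 16×6 + 17×7 = 460
n = Σf = 119
Mean = 460 / 119 = 3.8655

3.87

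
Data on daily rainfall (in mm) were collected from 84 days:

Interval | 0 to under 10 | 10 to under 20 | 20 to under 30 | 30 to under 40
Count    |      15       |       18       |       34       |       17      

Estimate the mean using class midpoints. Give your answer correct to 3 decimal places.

21.310

Midpoints: 5, 15, 25, 35
Σfm = 15×5 + 18×15 + 34×25 + 17×35 = 1790
n = Σf = 84
Mean = 1790 / 84 = 21.3095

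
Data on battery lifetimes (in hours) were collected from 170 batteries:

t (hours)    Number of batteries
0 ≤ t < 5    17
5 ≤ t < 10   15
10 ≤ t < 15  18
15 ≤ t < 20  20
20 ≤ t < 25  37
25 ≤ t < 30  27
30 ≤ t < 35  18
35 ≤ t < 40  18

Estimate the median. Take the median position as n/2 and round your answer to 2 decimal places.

Cumulative frequencies: 17, 32, 50, 70, 107, 134, 152, 170
n = 170; position = n/2 = 85.
This falls in the class 20 ≤ t < 25: L = 20, F = 70, f = 37, h = 5.
Median ≈ 20 + ((85 − 70) / 37) × 5 = 22.0270

22.03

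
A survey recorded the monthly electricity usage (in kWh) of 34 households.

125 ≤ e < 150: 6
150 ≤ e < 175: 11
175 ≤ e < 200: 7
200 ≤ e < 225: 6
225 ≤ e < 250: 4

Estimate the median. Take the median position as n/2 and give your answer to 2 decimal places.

Cumulative frequencies: 6, 17, 24, 30, 34
n = 34; position = n/2 = 17.
This falls in the class 150 ≤ e < 175: L = 150, F = 6, f = 11, h = 25.
Median ≈ 150 + ((17 − 6) / 11) × 25 = 175.0000

175.00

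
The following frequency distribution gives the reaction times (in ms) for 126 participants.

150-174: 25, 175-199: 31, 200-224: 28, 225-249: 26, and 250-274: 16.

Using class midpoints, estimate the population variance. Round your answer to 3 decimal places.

Midpoints: 162, 187, 212, 237, 262
n = 126, Σfm = 26137, mean = 207.4365
Σfm² = 5557269
Σf(m − x̄)² = Σfm² − (Σfm)²/n = 5557269 − 26137²/126 = 135500.9921
Population variance = 135500.9921 / 126 = 1075.4047

1075.405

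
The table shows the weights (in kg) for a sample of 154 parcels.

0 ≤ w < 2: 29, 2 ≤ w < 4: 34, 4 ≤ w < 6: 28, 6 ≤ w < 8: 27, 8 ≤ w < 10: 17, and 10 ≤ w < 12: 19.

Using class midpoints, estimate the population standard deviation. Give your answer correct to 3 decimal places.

Midpoints: 1, 3, 5, 7, 9, 11
n = 154, Σfm = 822, mean = 5.3377
Σfm² = 6034
Σf(m − x̄)² = Σfm² − (Σfm)²/n = 6034 − 822²/154 = 1646.4416
Population variance = 1646.4416 / 154 = 10.6912
Standard deviation = √10.6912 = 3.2697

3.270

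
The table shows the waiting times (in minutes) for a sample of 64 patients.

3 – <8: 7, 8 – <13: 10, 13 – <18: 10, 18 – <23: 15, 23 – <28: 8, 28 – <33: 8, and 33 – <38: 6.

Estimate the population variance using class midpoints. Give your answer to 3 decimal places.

80.365

Midpoints: 5.5, 10.5, 15.5, 20.5, 25.5, 30.5, 35.5
n = 64, Σfm = 1267, mean = 19.7969
Σfm² = 30226
Σf(m − x̄)² = Σfm² − (Σfm)²/n = 30226 − 1267²/64 = 5143.3594
Population variance = 5143.3594 / 64 = 80.3650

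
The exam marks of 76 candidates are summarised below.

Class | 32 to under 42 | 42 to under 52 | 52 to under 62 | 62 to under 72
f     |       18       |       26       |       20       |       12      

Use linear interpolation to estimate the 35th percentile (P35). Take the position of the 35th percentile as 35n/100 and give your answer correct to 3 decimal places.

Cumulative frequencies: 18, 44, 64, 76
n = 76; position = 35n/100 = 26.6.
This falls in the class 42 to under 52: L = 42, F = 18, f = 26, h = 10.
35th percentile ≈ 42 + ((26.6 − 18) / 26) × 10 = 45.3077

45.308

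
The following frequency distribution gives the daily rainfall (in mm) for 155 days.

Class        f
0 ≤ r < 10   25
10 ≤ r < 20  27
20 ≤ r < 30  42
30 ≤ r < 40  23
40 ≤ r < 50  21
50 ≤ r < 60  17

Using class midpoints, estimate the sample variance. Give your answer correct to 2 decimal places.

244.93

Midpoints: 5, 15, 25, 35, 45, 55
n = 155, Σfm = 4265, mean = 27.5161
Σfm² = 155075
Σf(m − x̄)² = Σfm² − (Σfm)²/n = 155075 − 4265²/155 = 37718.7097
Sample variance = 37718.7097 / 154 = 244.9267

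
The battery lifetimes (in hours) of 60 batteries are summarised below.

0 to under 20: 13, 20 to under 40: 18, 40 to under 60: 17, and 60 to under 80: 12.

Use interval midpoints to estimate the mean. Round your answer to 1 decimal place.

Midpoints: 10, 30, 50, 70
Σfm = 13×10 + 18×30 + 17×50 + 12×70 = 2360
n = Σf = 60
Mean = 2360 / 60 = 39.3333

39.3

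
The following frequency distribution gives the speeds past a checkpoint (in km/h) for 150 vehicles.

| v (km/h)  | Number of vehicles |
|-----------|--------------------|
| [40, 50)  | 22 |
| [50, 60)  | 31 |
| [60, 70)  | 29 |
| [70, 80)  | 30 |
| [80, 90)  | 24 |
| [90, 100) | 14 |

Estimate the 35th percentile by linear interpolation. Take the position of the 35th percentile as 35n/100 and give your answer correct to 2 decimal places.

Cumulative frequencies: 22, 53, 82, 112, 136, 150
n = 150; position = 35n/100 = 52.5.
This falls in the class [50, 60): L = 50, F = 22, f = 31, h = 10.
35th percentile ≈ 50 + ((52.5 − 22) / 31) × 10 = 59.8387

59.84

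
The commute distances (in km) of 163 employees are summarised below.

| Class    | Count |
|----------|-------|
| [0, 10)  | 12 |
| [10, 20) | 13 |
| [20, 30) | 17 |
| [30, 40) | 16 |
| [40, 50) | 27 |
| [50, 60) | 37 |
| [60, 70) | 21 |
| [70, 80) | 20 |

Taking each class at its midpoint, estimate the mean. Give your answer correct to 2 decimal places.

45.12

Midpoints: 5, 15, 25, 35, 45, 55, 65, 75
Σfm = 12×5 + 13×15 + 17×25 + 16×35 + 27×45 + 37×55 + 21×65 + 20×75 = 7355
n = Σf = 163
Mean = 7355 / 163 = 45.1227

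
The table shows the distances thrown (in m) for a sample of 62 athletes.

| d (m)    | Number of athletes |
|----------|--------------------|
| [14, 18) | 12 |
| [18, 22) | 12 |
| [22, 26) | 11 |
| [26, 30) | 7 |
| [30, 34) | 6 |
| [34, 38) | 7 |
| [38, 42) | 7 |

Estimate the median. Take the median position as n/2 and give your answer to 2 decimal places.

Cumulative frequencies: 12, 24, 35, 42, 48, 55, 62
n = 62; position = n/2 = 31.
This falls in the class [22, 26): L = 22, F = 24, f = 11, h = 4.
Median ≈ 22 + ((31 − 24) / 11) × 4 = 24.5455

24.55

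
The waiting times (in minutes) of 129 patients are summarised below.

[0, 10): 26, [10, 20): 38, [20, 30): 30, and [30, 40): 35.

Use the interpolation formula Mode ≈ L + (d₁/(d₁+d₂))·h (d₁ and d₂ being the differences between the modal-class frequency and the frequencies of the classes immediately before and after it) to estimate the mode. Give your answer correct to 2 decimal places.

16.00

Modal class: [10, 20) (highest frequency 38).
d₁ = 38 − 26 = 12, d₂ = 38 − 30 = 8
Mode ≈ 10 + (12/(12+8)) × 10 = 10 + 6.0000 = 16.0000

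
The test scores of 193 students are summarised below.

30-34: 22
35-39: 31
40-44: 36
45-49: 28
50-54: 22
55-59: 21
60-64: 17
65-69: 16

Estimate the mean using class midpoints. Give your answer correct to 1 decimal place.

Midpoints: 32, 37, 42, 47, 52, 57, 62, 67
Σfm = 22×32 + 31×37 + 36×42 + 28×47 + 22×52 + 21×57 + 17×62 + 16×67 = 9146
n = Σf = 193
Mean = 9146 / 193 = 47.3886

47.4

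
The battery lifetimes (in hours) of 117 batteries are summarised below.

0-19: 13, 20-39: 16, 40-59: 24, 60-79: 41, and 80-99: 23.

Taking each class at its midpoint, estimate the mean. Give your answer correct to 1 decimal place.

57.2

Midpoints: 9.5, 29.5, 49.5, 69.5, 89.5
Σfm = 13×9.5 + 16×29.5 + 24×49.5 + 41×69.5 + 23×89.5 = 6691.5
n = Σf = 117
Mean = 6691.5 / 117 = 57.1923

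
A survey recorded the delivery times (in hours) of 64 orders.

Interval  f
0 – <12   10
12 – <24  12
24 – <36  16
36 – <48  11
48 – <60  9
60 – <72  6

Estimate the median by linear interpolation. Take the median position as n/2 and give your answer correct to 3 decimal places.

31.500

Cumulative frequencies: 10, 22, 38, 49, 58, 64
n = 64; position = n/2 = 32.
This falls in the class 24 – <36: L = 24, F = 22, f = 16, h = 12.
Median ≈ 24 + ((32 − 22) / 16) × 12 = 31.5000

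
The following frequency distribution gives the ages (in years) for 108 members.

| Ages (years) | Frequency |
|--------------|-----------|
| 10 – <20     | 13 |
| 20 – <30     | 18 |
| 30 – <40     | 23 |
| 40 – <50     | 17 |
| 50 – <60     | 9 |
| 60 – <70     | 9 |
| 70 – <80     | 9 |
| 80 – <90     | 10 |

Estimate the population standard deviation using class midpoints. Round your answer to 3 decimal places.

Midpoints: 15, 25, 35, 45, 55, 65, 75, 85
n = 108, Σfm = 4820, mean = 44.6296
Σfm² = 264900
Σf(m − x̄)² = Σfm² − (Σfm)²/n = 264900 − 4820²/108 = 49785.1852
Population variance = 49785.1852 / 108 = 460.9739
Standard deviation = √460.9739 = 21.4703

21.470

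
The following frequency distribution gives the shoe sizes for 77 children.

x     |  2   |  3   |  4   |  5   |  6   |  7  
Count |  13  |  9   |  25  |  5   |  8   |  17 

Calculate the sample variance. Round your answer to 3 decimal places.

Values: 2, 3, 4, 5, 6, 7
n = 77, Σfx = 345, mean = 4.4805
Σfx² = 1779
Σf(x − x̄)² = Σfx² − (Σfx)²/n = 1779 − 345²/77 = 233.2208
Sample variance = 233.2208 / 76 = 3.0687

3.069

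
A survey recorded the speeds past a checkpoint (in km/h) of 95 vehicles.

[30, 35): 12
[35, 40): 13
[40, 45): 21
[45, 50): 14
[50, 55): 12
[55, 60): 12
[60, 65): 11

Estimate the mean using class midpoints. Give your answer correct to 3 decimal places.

46.763

Midpoints: 32.5, 37.5, 42.5, 47.5, 52.5, 57.5, 62.5
Σfm = 12×32.5 + 13×37.5 + 21×42.5 + 14×47.5 + 12×52.5 + 12×57.5 + 11×62.5 = 4442.5
n = Σf = 95
Mean = 4442.5 / 95 = 46.7632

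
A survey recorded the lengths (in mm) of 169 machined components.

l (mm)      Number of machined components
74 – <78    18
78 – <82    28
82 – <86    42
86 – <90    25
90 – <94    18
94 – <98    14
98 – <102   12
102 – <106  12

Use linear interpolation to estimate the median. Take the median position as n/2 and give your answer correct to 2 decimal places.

85.67

Cumulative frequencies: 18, 46, 88, 113, 131, 145, 157, 169
n = 169; position = n/2 = 84.5.
This falls in the class 82 – <86: L = 82, F = 46, f = 42, h = 4.
Median ≈ 82 + ((84.5 − 46) / 42) × 4 = 85.6667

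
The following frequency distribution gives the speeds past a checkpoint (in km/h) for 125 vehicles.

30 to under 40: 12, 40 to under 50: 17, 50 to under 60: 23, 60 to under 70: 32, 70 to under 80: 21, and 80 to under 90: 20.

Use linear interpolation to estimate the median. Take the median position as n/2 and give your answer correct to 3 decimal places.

63.281

Cumulative frequencies: 12, 29, 52, 84, 105, 125
n = 125; position = n/2 = 62.5.
This falls in the class 60 to under 70: L = 60, F = 52, f = 32, h = 10.
Median ≈ 60 + ((62.5 − 52) / 32) × 10 = 63.2812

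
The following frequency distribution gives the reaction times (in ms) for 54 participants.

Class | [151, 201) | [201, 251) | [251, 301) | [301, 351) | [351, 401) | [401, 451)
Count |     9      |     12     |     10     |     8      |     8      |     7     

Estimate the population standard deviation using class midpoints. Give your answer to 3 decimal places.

82.449

Midpoints: 176, 226, 276, 326, 376, 426
n = 54, Σfm = 15654, mean = 289.8889
Σfm² = 4905004
Σf(m − x̄)² = Σfm² − (Σfm)²/n = 4905004 − 15654²/54 = 367083.3333
Population variance = 367083.3333 / 54 = 6797.8395
Standard deviation = √6797.8395 = 82.4490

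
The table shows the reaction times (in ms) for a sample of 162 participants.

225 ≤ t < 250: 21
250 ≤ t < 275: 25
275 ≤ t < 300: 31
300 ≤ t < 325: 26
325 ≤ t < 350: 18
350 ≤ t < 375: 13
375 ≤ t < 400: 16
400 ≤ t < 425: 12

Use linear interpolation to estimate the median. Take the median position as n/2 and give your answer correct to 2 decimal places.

303.85

Cumulative frequencies: 21, 46, 77, 103, 121, 134, 150, 162
n = 162; position = n/2 = 81.
This falls in the class 300 ≤ t < 325: L = 300, F = 77, f = 26, h = 25.
Median ≈ 300 + ((81 − 77) / 26) × 25 = 303.8462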